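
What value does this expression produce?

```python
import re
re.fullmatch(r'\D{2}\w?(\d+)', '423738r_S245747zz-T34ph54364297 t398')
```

None

This matches exactly 2 of a non-digit, then optionally a word character; then one or more of a digit (captured).
`re.fullmatch` requires the pattern to consume the entire string.
Here the string isn't matched end-to-end, so the call returns None.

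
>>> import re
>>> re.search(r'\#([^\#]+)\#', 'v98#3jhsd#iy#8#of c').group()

The match spans [3:10] → '#3jhsd#'.

'#3jhsd#'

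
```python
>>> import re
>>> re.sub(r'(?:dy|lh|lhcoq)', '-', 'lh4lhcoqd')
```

`|` is ordered: at each position the engine commits to the first alternative that works.
Each match is replaced by '-'.

'-4-coqd'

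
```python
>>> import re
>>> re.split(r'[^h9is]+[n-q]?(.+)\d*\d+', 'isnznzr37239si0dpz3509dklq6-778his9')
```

['is', '9si0dpz3509dklq6-778his', '']

The pattern matches one or more of any character except [h9is], then optionally a character in [n-q]; then one or more of any character (captured); then zero or more of a digit, then one or more of a digit.
Matches to split on: at [2:35] → 'nznzr37239si0dpz3509dklq6-778his9'.
Because the pattern has a capturing group, `split` also inserts each captured text between the pieces.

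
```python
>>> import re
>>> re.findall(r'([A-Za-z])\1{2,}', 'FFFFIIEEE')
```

['F', 'E']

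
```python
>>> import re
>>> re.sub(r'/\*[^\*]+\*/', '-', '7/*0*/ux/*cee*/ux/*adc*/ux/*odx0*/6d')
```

Matches: at [1:6] → '/*0*/'; at [8:15] → '/*cee*/'; at [17:24] → '/*adc*/'; at [26:34] → '/*odx0*/'.
Every occurrence is swapped for '-'.

'7-ux-ux-ux-6d'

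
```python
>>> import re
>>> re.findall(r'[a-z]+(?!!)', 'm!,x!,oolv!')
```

Because the assertion is negative and zero-width, positions next to the forbidden text are skipped.
No capturing groups, so `findall` returns the 1 full match string.

['ool']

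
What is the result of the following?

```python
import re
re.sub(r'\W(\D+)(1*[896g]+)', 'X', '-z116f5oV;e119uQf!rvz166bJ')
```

'Xf5oVXuQfXbJ'

This matches a non-word character; then one or more of a non-digit (captured); then zero or more of a literal '1', then one or more of one of [896g] (captured).
Matches: at [0:5] → '-z116'; at [9:14] → ';e119'; at [17:24] → '!rvz166'.
Every occurrence is swapped for 'X'.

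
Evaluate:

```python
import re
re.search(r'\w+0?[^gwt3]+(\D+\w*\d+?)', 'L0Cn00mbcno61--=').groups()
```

('o61',)

The match spans [0:13] → 'L0Cn00mbcno61'.
Captured: group 1 = 'o61'.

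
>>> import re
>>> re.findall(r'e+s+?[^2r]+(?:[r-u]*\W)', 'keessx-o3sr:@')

This matches one or more of a literal 'e'; then one or more of the literal 's' (lazy), then one or more of any character except [2r]; then zero or more of a character in [r-u], then a non-word character (non-capturing group).
Walking the string: at [1:12] → 'eessx-o3sr:'.
`findall` yields the raw match text (1 of them) because the pattern has no groups.

['eessx-o3sr:']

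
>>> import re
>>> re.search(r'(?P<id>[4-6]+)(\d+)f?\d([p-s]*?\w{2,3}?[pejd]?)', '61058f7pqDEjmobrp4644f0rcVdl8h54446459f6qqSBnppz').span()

(0, 9)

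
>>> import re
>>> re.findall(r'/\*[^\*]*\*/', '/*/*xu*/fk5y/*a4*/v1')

Walking the string: at [2:8] → '/*xu*/'; at [12:18] → '/*a4*/'.
No capturing groups, so `findall` returns the 2 full match strings.

['/*xu*/', '/*a4*/']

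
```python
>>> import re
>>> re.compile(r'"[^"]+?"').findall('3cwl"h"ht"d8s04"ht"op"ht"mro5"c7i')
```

`findall` yields the raw match text (4 of them) because the pattern has no groups.

['"h"', '"d8s04"', '"op"', '"mro5"']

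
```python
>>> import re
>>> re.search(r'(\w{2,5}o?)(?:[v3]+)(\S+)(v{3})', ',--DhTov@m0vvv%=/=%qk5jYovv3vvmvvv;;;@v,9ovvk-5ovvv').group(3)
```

'vvv'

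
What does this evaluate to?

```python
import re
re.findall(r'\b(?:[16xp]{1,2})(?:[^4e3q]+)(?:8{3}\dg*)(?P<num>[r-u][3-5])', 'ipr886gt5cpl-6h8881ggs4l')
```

['s4']

Because there's exactly one group, `findall` drops the full match and keeps group 1 from the one hit.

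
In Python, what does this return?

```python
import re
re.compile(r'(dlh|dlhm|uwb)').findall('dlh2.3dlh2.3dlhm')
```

['dlh', 'dlh', 'dlh']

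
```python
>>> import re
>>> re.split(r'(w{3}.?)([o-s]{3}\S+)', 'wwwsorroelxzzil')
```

['', 'wwws', 'orroelxzzil', '']

This matches exactly 3 of the literal 'w', then optionally any character (captured); then exactly 3 of a character in [o-s], then one or more of a non-whitespace character (captured).
Matches to split on: at [0:15] → 'wwwsorroelxzzil'.
With a capturing group present, the delimiter's captured portion is kept in the result list.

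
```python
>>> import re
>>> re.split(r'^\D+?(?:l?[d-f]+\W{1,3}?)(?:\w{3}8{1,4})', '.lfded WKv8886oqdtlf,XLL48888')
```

['', '6oqdtlf,XLL48888']

The pattern matches anchored at the start of the string; then one or more of a non-digit (lazy); then optionally a literal 'l', then one or more of a character in [d-f], then 1 to 3 of a non-word character (lazy) (non-capturing group); then exactly 3 of a word character, then 1 to 4 of a literal '8' (non-capturing group).
`split` removes every match and returns the 2 fragments in between.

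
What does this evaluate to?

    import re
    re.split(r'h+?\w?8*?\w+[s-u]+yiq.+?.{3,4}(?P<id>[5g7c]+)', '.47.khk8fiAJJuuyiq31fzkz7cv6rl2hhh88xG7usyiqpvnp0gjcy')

This matches one or more of the literal 'h' (lazy), then optionally a word character, then zero or more of a literal '8' (lazy); then one or more of a word character, then one or more of a character in [s-u], then the literal 'yiq'; then one or more of any character (lazy), then 3 to 4 of any character; then one or more of one of [5g7c] (captured as 'id').
The group in the pattern means `split` returns the separators' captures alongside the pieces.

['.47.k', 'g', 'jcy']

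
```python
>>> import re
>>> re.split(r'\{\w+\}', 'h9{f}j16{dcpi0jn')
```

['h9', 'j16{dcpi0jn']

Matches to split on: at [2:5] → '{f}'.
Splitting on the pattern gives 2 pieces.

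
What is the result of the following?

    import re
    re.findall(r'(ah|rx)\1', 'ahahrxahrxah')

['ah']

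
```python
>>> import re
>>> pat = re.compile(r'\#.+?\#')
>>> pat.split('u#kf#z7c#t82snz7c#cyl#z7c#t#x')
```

The `?` after the quantifier makes it lazy — it takes as little as possible before letting the rest of the pattern try.
Each match becomes a cut point; 4 segments remain.

['u', 'z7c', 'cyl', 't#x']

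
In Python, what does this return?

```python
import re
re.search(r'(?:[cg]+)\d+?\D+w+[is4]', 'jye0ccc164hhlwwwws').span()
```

This matches one or more of one of [cg] (non-capturing group); then one or more of a digit (lazy); then one or more of a non-digit, then one or more of the literal 'w', then one of [is4].
Unlike `match`, `search` isn't anchored — it looks for the pattern anywhere in the string.
The match spans [4:18] → 'ccc164hhlwwwws'.

(4, 18)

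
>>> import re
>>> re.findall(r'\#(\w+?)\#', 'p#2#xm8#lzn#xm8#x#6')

['2', 'lzn', 'x']

Matches: at [1:4] match '#2#', group 1 = '2'; at [7:12] match '#lzn#', group 1 = 'lzn'; at [15:18] match '#x#', group 1 = 'x'.
`findall` collects group 1 from each match (3 total).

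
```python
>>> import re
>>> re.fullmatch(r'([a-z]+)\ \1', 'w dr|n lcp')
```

None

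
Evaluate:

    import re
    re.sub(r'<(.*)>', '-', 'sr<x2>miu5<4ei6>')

Matches: at [2:16] → '<x2>miu5<4ei6>'.
`sub` substitutes '-' at each match site.

'sr-'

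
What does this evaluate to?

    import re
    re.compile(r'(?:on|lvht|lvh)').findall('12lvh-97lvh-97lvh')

Matches: at [2:5] → 'lvh'; at [8:11] → 'lvh'; at [14:17] → 'lvh'.
With no groups in the pattern, `findall` gives back each whole match — 3 here.

['lvh', 'lvh', 'lvh']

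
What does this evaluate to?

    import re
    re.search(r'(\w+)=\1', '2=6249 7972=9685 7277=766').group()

`\1` is not a pattern — it's the concrete string captured by group 1, re-applied verbatim.
The match spans [20:23] → '7=7'.

'7=7'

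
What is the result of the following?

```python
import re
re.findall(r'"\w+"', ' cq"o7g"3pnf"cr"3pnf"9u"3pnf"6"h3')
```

['"o7g"', '"cr"', '"9u"', '"6"']

Matches: at [3:8] → '"o7g"'; at [12:16] → '"cr"'; at [20:24] → '"9u"'; at [28:31] → '"6"'.
Since nothing is captured, `findall` lists the 4 matched substrings directly.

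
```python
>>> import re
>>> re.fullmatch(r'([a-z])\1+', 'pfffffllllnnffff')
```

None

`\1` is not a pattern — it's the concrete string captured by group 1, re-applied verbatim.
`re.fullmatch` requires the pattern to consume the entire string.
Here the pattern can't cover the whole string, so the call returns None.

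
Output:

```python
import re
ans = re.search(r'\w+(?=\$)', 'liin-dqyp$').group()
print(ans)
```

The lookaround is zero-width — it requires the adjacent text to match without consuming it, so the asserted text isn't part of the match.
Unlike `match`, `search` isn't anchored — it looks for the pattern anywhere in the string.
The match spans [5:9] → 'dqyp'.

dqyp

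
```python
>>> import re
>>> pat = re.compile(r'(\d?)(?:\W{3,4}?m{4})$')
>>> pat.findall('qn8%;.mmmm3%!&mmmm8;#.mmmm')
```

['8']

Because there's exactly one group, `findall` drops the full match and keeps group 1 from the one hit.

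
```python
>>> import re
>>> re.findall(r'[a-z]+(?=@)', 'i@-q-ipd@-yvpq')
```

Because the assertion is zero-width, the text it checks is not consumed and won't appear in the result.
Walking the string: at [0:1] → 'i'; at [5:8] → 'ipd'.
`findall` yields the raw match text (2 of them) because the pattern has no groups.

['i', 'ipd']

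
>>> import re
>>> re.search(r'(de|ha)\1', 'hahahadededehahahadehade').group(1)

'ha'

After group 1 captures some text, `\1` only succeeds where that same text appears again.
`re.search` tries every starting position until one works.
The match spans [0:4] → 'haha'.
Captured: group 1 = 'ha'.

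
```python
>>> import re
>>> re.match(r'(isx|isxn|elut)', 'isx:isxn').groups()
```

('isx',)

`re.match` only tries the pattern at the start of the string.
The match spans [0:3] → 'isx'.
Captured: group 1 = 'isx'.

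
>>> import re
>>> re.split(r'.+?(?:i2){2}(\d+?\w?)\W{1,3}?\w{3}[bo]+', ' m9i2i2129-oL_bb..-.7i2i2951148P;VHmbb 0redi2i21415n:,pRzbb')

A non-greedy quantifier consumes as few characters as it can — just enough that the remainder of the pattern still matches from where it stops; whatever follows it matches normally.
Because the pattern has a capturing group, `split` also inserts each captured text between the pieces.

['', '129', '', '951148P', '', '1415n', '']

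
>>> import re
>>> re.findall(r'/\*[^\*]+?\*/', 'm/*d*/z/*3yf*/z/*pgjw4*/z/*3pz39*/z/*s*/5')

['/*d*/', '/*3yf*/', '/*pgjw4*/', '/*3pz39*/', '/*s*/']

Scanning left to right: at [1:6] → '/*d*/'; at [7:14] → '/*3yf*/'; at [15:24] → '/*pgjw4*/'; at [25:34] → '/*3pz39*/'; at [35:40] → '/*s*/'.
`findall` yields the raw match text (5 of them) because the pattern has no groups.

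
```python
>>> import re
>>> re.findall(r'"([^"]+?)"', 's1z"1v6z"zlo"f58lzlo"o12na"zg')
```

Matches: at [3:9] match '"1v6z"', group 1 = '1v6z'; at [12:21] match '"f58lzlo"', group 1 = 'f58lzlo'.
`findall` collects group 1 from each match (2 total).

['1v6z', 'f58lzlo']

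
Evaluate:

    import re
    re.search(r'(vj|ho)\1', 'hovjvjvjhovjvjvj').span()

`\1` has to match the exact text group 1 already captured.
The match spans [2:6] → 'vjvj'.

(2, 6)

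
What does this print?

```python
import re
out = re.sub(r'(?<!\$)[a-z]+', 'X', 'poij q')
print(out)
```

X X

`(?!…)`/`(?<!…)` only lets a position through if the neighbouring text does NOT match; no characters are consumed.
Matches: at [0:4] → 'poij'; at [5:6] → 'q'.
Each match is replaced by 'X'.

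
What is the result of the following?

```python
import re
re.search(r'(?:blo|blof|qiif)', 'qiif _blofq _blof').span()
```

(0, 4)

`search` walks the string left to right and returns the first match it finds.
The match spans [0:4] → 'qiif'.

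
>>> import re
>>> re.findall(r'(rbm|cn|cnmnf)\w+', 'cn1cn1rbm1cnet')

Scanning left to right: at [0:14] match 'cn1cn1rbm1cnet', group 1 = 'cn'.
Because there's exactly one group, `findall` drops the full match and keeps group 1 from the one hit.

['cn']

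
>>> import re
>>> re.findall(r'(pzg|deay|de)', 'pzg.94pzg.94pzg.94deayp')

['pzg', 'pzg', 'pzg', 'deay']

Branches in `(...|...)` are attempted left-to-right; the first branch that allows the whole pattern to succeed is taken.
Walking the string: at [0:3] match 'pzg', group 1 = 'pzg'; at [6:9] match 'pzg', group 1 = 'pzg'; at [12:15] match 'pzg', group 1 = 'pzg'; at [18:22] match 'deay', group 1 = 'deay'.
One capturing group, so `findall` returns just the captured substring from each match — 4 in all.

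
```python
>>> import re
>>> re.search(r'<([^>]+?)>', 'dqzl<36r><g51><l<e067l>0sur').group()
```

'<36r>'

The match spans [4:9] → '<36r>'.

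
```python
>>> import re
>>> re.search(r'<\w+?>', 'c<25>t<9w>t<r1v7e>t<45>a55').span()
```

(1, 5)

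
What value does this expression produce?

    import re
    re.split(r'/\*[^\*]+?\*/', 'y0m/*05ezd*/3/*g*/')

['y0m', '3', '']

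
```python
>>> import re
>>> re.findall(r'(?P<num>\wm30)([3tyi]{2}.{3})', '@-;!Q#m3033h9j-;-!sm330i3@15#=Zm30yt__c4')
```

[('Zm30', 'yt__c')]

The pattern matches a word character, then the literal 'm30' (captured as 'num'); then exactly 2 of one of [3tyi], then exactly 3 of any character (captured).
With 2 capturing groups, `findall` returns a 2-tuple per match.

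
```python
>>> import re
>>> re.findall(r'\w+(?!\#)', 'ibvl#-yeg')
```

The negative lookaround is zero-width — it rules out positions where the adjacent text would match, without consuming anything.
Matches: at [0:3] → 'ibv'; at [6:9] → 'yeg'.
No capturing groups, so `findall` returns the 2 full match strings.

['ibv', 'yeg']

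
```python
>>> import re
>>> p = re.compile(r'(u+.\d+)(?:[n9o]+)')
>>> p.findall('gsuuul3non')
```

['uuul3']

This matches one or more of a literal 'u', then any character, then one or more of a digit (captured); then one or more of one of [n9o] (non-capturing group).
Matches: at [2:10] match 'uuul3non', group 1 = 'uuul3'.
`findall` collects group 1 from the one match (1 total).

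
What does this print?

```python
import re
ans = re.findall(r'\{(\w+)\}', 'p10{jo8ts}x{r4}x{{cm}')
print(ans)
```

['jo8ts', 'r4', 'cm']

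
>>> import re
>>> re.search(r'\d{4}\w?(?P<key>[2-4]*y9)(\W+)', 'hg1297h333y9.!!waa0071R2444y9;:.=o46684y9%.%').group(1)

The pattern matches exactly 4 of a digit, then optionally a word character; then zero or more of a character in [2-4], then the literal 'y9' (captured as 'key'); then one or more of a non-word character (captured).
`re.search` scans for the first position where the pattern succeeds.
The match spans [2:15] → '1297h333y9.!!'.
Captured: group 1 = '333y9', group 2 = '.!!'.

'333y9'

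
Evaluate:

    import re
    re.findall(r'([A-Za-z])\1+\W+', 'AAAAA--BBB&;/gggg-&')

['A', 'B', 'g']

The backreference `\1` re-matches whatever the first group consumed, character for character.
With a single group, `findall` returns only what that group captured — 3 items.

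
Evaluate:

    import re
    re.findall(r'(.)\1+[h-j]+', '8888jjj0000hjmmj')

['8', '0', 'm']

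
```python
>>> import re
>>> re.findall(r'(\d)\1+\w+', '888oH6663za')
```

After group 1 captures some text, `\1` only succeeds where that same text appears again.
With a single group, `findall` returns only what that group captured — 1 item.

['8']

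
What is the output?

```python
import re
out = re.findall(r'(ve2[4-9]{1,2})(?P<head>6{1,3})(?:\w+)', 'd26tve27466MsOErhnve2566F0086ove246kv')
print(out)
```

[('ve274', '66')]

The pattern matches the literal 've2', then 1 to 2 of a character in [4-9] (captured); then 1 to 3 of a literal '6' (captured as 'head'); then one or more of a word character (non-capturing group).
Matches: at [4:37] match 've27466MsOErhnve2566F0086ove246kv', groups = ('ve274', '66').
Multiple groups make `findall` return tuples — one 2-tuple for the one match.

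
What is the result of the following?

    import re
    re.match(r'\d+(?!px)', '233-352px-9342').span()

The negative lookaround is zero-width — it rules out positions where the adjacent text would match, without consuming anything.
`re.match` only tries the pattern at the start of the string.
The match spans [0:3] → '233'.

(0, 3)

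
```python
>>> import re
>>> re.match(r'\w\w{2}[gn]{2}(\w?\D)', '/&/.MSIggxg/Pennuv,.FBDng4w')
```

None

This matches a word character, then exactly 2 of a word character, then exactly 2 of one of [gn]; then optionally a word character, then a non-digit (captured).
With `match`, the pattern is implicitly anchored at the beginning.
Here position 0 doesn't satisfy it, so the call returns None.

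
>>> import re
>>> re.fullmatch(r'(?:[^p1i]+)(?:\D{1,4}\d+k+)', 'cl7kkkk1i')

Pattern: one or more of any character except [p1i] (non-capturing group); then 1 to 4 of a non-digit, then one or more of a digit, then one or more of the literal 'k' (non-capturing group).
`re.fullmatch` is like wrapping the pattern in `^…$` (in single-line mode).
Here the string isn't matched end-to-end, so the call returns None.

None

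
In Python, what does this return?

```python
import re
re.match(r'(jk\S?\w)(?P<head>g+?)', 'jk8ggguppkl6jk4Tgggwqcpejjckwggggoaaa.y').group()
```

With `match`, the pattern is implicitly anchored at the beginning.
The match spans [0:5] → 'jk8gg'.

'jk8gg'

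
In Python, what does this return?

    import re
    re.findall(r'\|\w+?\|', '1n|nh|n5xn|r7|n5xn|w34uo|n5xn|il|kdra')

['|nh|', '|r7|', '|w34uo|', '|il|']

Matches: at [2:6] → '|nh|'; at [10:14] → '|r7|'; at [18:25] → '|w34uo|'; at [29:33] → '|il|'.
Since nothing is captured, `findall` lists the 4 matched substrings directly.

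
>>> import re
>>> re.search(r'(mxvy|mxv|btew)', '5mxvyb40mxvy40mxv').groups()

('mxvy',)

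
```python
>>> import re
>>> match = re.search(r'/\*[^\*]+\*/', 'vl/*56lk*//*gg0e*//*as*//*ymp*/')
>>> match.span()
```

(2, 10)

`re.search` scans for the first position where the pattern succeeds.
The match spans [2:10] → '/*56lk*/'.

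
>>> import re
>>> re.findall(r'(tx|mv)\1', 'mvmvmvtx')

['mv']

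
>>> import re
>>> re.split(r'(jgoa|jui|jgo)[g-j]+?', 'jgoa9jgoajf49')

['jgoa9', 'jgoa', 'f49']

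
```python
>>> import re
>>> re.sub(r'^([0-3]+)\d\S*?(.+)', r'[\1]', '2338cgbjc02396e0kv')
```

'[233]'

Pattern: anchored at the start of the string; then one or more of a character in [0-3] (captured); then a digit, then zero or more of a non-whitespace character (lazy); then one or more of any character (captured).
Matches: at [0:18] → '2338cgbjc02396e0kv'.
Each match is replaced using the text its own group 1 captured.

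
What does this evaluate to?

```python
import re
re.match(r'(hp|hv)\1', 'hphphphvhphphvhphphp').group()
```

'hphp'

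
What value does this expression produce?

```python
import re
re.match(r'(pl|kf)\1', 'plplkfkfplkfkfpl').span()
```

(0, 4)

`\1` is not a pattern — it's the concrete string captured by group 1, re-applied verbatim.
`re.match` won't scan ahead — the pattern has to work from the very first character.
The match spans [0:4] → 'plpl'.
Captured: group 1 = 'pl'.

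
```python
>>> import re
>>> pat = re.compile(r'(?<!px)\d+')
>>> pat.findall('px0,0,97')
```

['0', '97']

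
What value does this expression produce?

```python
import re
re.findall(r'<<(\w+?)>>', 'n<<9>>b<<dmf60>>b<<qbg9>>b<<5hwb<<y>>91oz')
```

['9', 'dmf60', 'qbg9', 'y']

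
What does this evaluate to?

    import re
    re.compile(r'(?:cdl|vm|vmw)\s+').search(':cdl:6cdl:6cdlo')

None

Here no position works, so the call returns None.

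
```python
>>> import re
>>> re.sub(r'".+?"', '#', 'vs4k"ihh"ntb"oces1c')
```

'vs4k#ntb"oces1c'

A `+?`/`*?`/`{m,n}?` starts at its minimum and grows only as far as needed for what follows to match.
Each match is replaced by '#'.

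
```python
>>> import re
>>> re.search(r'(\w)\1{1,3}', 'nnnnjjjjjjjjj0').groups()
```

The match spans [0:4] → 'nnnn'.
Captured: group 1 = 'n'.

('n',)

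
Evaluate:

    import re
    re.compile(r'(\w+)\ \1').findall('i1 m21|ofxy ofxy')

`\1` is not a pattern — it's the concrete string captured by group 1, re-applied verbatim.
Matches: at [7:16] match 'ofxy ofxy', group 1 = 'ofxy'.
Because there's exactly one group, `findall` drops the full match and keeps group 1 from the one hit.

['ofxy']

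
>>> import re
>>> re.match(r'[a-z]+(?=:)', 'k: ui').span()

(0, 1)

`re.match` only tries the pattern at the start of the string.
The match spans [0:1] → 'k'.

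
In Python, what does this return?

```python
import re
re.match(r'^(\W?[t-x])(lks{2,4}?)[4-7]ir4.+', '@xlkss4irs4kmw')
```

None

`match` is anchored at position 0; if the pattern doesn't fit there, it returns None.
Here the pattern fails at index 0, so the call returns None.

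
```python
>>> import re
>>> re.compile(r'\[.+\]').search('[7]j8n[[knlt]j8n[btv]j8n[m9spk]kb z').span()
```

The match spans [0:31] → '[7]j8n[[knlt]j8n[btv]j8n[m9spk]'.

(0, 31)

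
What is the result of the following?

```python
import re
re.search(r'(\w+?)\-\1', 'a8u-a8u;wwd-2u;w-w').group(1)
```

'a8u'

The match spans [0:7] → 'a8u-a8u'.
Captured: group 1 = 'a8u'.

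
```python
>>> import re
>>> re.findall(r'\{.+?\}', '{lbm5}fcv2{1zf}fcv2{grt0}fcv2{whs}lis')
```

A `+?`/`*?`/`{m,n}?` starts at its minimum and grows only as far as needed for what follows to match.
`findall` yields the raw match text (4 of them) because the pattern has no groups.

['{lbm5}', '{1zf}', '{grt0}', '{whs}']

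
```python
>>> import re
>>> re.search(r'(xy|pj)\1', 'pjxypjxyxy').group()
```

The backreference `\1` re-matches whatever the first group consumed, character for character.
`re.search` tries every starting position until one works.
The match spans [6:10] → 'xyxy'.
Captured: group 1 = 'xy'.

'xyxy'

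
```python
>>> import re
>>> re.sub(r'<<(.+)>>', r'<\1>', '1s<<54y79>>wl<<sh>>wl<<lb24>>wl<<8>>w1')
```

The replacement refers to a captured group, so each match is rewritten using its own captured text.

'1s<54y79>>wl<<sh>>wl<<lb24>>wl<<8>w1'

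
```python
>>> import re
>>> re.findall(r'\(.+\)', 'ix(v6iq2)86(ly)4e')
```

Since nothing is captured, `findall` lists the 1 matched substring directly.

['(v6iq2)86(ly)']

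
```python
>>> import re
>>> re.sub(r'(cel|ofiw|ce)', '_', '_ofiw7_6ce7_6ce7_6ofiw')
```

'__7_6_7_6_7_6_'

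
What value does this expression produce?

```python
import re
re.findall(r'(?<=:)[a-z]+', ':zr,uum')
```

['zr']

Lookahead/lookbehind check context without consuming it, so the matched span excludes the asserted characters.
Matches: at [1:3] → 'zr'.
No capturing groups, so `findall` returns the 1 full match string.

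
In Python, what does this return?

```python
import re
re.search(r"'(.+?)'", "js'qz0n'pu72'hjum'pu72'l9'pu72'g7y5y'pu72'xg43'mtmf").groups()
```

A non-greedy quantifier consumes as few characters as it can — just enough that the remainder of the pattern still matches from where it stops; whatever follows it matches normally.
Unlike `match`, `search` isn't anchored — it looks for the pattern anywhere in the string.
The match spans [2:8] → "'qz0n'".
Captured: group 1 = 'qz0n'.

('qz0n',)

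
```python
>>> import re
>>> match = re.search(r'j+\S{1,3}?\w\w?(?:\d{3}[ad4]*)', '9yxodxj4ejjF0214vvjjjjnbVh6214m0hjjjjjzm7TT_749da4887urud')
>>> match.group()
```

Pattern: one or more of a literal 'j'; then 1 to 3 of a non-whitespace character (lazy), then a word character, then optionally a word character; then exactly 3 of a digit, then zero or more of one of [ad4] (non-capturing group).
Unlike `match`, `search` isn't anchored — it looks for the pattern anywhere in the string.
The match spans [6:16] → 'j4ejjF0214'.

'j4ejjF0214'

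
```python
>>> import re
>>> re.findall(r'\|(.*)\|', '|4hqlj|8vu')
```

['4hqlj']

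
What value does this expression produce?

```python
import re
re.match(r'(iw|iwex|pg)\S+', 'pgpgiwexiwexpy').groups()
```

('pg',)

The match spans [0:14] → 'pgpgiwexiwexpy'.
Captured: group 1 = 'pg'.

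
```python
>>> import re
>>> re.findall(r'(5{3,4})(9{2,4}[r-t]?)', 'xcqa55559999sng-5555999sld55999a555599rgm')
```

[('5555', '9999s'), ('5555', '999s'), ('5555', '99r')]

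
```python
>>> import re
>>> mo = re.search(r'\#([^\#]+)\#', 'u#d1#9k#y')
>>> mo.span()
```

(1, 5)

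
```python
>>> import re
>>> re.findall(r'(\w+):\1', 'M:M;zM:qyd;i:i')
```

['M', 'i']

After group 1 captures some text, `\1` only succeeds where that same text appears again.
One capturing group, so `findall` returns just the captured substring from each match — 2 in all.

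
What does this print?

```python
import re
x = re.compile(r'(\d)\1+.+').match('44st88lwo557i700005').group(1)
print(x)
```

A backreference is literal: `\1` must see the identical characters the first group matched.
With `match`, the pattern is implicitly anchored at the beginning.
The match spans [0:19] → '44st88lwo557i700005'.
Captured: group 1 = '4'.

4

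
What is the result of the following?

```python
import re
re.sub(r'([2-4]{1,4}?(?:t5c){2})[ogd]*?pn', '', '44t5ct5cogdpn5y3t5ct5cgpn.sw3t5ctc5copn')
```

'5y.sw3t5ctc5copn'

This matches 1 to 4 of a character in [2-4] (lazy), then the literal 't5c' repeated 2 times (captured); then zero or more of one of [ogd] (lazy), then the literal 'pn'.
Matches: at [0:13] → '44t5ct5cogdpn'; at [15:25] → '3t5ct5cgpn'.
`sub` substitutes '' at each match site.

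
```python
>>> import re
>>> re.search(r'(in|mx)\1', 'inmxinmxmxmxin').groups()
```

('mx',)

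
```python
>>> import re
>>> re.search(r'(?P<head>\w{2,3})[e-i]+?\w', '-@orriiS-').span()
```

(2, 7)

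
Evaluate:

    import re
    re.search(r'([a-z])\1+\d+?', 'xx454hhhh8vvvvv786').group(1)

After group 1 captures some text, `\1` only succeeds where that same text appears again.
Unlike `match`, `search` isn't anchored — it looks for the pattern anywhere in the string.
The match spans [0:3] → 'xx4'.
Captured: group 1 = 'x'.

'x'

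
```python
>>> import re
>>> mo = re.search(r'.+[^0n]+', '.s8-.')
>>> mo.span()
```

The match spans [0:5] → '.s8-.'.

(0, 5)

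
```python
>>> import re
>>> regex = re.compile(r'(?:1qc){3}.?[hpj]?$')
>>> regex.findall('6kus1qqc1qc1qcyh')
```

[]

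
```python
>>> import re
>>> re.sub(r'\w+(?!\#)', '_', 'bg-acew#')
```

'_-_w#'

`(?!…)`/`(?<!…)` only lets a position through if the neighbouring text does NOT match; no characters are consumed.
Matches: at [0:2] → 'bg'; at [3:6] → 'ace'.
`sub` substitutes '_' at each match site.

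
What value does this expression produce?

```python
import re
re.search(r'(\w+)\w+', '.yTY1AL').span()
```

The match spans [1:7] → 'yTY1AL'.

(1, 7)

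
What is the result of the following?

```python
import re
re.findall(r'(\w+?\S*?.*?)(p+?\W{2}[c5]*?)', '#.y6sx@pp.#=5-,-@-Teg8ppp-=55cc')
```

[('y6sx@', 'pp.#'), ('5-,-@-Teg8', 'ppp-=')]

Pattern: one or more of a word character (lazy), then zero or more of a non-whitespace character (lazy), then zero or more of any character (lazy) (captured); then one or more of a literal 'p' (lazy), then exactly 2 of a non-word character, then zero or more of one of [c5] (lazy) (captured).
The `?` after the quantifier makes it lazy — it takes as little as possible before letting the rest of the pattern try.
Matches: at [2:11] match 'y6sx@pp.#', groups = ('y6sx@', 'pp.#'); at [12:27] match '5-,-@-Teg8ppp-=', groups = ('5-,-@-Teg8', 'ppp-=').
`findall` packs the 2 group values into a tuple for every match.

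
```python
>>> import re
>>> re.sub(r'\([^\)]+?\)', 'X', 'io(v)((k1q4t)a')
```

'ioXXa'

Matches: at [2:5] → '(v)'; at [5:13] → '((k1q4t)'.
Each match is replaced by 'X'.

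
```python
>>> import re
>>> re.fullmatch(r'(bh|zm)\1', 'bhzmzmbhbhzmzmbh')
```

After group 1 captures some text, `\1` only succeeds where that same text appears again.
`re.fullmatch` is like wrapping the pattern in `^…$` (in single-line mode).
Here the string isn't matched end-to-end, so the call returns None.

None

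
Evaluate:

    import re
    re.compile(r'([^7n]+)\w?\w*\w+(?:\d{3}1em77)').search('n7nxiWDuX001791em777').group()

'xiWDuX001791em77'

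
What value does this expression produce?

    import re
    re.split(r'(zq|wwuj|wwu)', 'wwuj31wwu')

Alternation tries branches left to right and keeps the first one that lets the overall match succeed at that position.
The group in the pattern means `split` returns the separators' captures alongside the pieces.

['', 'wwuj', '31', 'wwu', '']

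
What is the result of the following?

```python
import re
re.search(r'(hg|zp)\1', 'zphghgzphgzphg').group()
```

'hghg'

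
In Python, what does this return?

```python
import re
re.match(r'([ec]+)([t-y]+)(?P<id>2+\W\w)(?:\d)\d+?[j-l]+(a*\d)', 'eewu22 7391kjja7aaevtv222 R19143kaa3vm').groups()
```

('ee', 'wu', '22 7', 'a7')

The match spans [0:16] → 'eewu22 7391kjja7'.
Captured: group 1 = 'ee', group 2 = 'wu', group 3 = '22 7', group 4 = 'a7'.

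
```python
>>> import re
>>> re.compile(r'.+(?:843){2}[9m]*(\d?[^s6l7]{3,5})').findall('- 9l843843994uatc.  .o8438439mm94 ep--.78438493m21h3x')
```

This matches one or more of any character, then the literal '843' repeated 2 times, then zero or more of one of [9m]; then optionally a digit, then 3 to 5 of any character except [s6l7] (captured).
Walking the string: at [0:38] match '- 9l843843994uatc.  .o8438439mm94 ep--', group 1 = '4 ep--'.
With a single group, `findall` returns only what that group captured — 1 item.

['4 ep--']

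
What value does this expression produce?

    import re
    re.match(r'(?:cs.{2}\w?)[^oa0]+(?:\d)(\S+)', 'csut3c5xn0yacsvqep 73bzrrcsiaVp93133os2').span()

(0, 18)

`match` is anchored at position 0; if the pattern doesn't fit there, it returns None.
The match spans [0:18] → 'csut3c5xn0yacsvqep'.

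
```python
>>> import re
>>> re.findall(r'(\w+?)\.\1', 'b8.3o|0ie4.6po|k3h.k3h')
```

The backreference `\1` re-matches whatever the first group consumed, character for character.
Matches: at [15:22] match 'k3h.k3h', group 1 = 'k3h'.
`findall` collects group 1 from the one match (1 total).

['k3h']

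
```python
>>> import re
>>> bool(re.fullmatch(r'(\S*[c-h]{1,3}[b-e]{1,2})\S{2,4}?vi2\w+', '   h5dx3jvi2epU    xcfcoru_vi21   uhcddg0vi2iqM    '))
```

False

This matches zero or more of a non-whitespace character, then 1 to 3 of a character in [c-h], then 1 to 2 of a character in [b-e] (captured); then 2 to 4 of a non-whitespace character (lazy), then the literal 'vi2', then one or more of a word character.
For `fullmatch`, every character of the input must be accounted for by the pattern.
Here there's no way to consume every character, so the call returns None, and `bool(None)` is False.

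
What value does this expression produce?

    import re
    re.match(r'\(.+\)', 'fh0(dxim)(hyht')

None

`re.match` won't scan ahead — the pattern has to work from the very first character.
Here position 0 doesn't satisfy it, so the call returns None.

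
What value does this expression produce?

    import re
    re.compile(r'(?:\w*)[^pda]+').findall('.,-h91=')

['.,-h91=']

This matches zero or more of a word character (non-capturing group); then one or more of any character except [pda].
Matches: at [0:7] → '.,-h91='.
`findall` yields the raw match text (1 of them) because the pattern has no groups.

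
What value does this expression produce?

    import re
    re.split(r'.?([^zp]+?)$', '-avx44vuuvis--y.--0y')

This matches optionally any character; then one or more of any character except [zp] (lazy) (captured); then anchored at the end.
Matches to split on: at [0:20] → '-avx44vuuvis--y.--0y'.
Because the pattern has a capturing group, `split` also inserts each captured text between the pieces.

['', 'avx44vuuvis--y.--0y', '']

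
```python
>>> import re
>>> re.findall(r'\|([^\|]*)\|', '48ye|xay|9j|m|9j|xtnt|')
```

One capturing group, so `findall` returns just the captured substring from each match — 3 in all.

['xay', 'm', 'xtnt']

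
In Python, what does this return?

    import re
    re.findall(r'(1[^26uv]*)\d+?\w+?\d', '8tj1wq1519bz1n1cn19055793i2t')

['1wq1519bz1n1cn1905579']

One capturing group, so `findall` returns just the captured substring from the one match — 1 in all.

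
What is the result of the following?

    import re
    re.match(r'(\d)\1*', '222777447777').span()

(0, 3)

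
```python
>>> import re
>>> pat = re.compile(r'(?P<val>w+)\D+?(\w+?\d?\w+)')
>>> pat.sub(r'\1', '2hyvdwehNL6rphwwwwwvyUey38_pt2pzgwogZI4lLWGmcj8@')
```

Pattern: one or more of a literal 'w' (captured as 'val'); then one or more of a non-digit (lazy); then one or more of a word character (lazy), then optionally a digit, then one or more of a word character (captured).
Each match is replaced using the text its own group 1 captured.

'2hyvdw@'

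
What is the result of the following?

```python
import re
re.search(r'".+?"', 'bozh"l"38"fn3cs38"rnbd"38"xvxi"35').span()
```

(4, 7)

Because the quantifier is non-greedy, it stops expanding at the earliest point where the rest of the pattern can succeed.
The match spans [4:7] → '"l"'.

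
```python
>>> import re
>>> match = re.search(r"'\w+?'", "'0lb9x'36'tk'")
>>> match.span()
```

(0, 7)

`re.search` scans for the first position where the pattern succeeds.
The match spans [0:7] → "'0lb9x'".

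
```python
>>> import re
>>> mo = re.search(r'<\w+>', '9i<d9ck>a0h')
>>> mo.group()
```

The match spans [2:8] → '<d9ck>'.

'<d9ck>'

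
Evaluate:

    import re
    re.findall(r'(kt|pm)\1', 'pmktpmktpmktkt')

`\1` has to match the exact text group 1 already captured.
Walking the string: at [10:14] match 'ktkt', group 1 = 'kt'.
One capturing group, so `findall` returns just the captured substring from the one match — 1 in all.

['kt']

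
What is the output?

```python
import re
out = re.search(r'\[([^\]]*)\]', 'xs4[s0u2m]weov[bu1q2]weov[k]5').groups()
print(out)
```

The match spans [3:10] → '[s0u2m]'.
Captured: group 1 = 's0u2m'.

('s0u2m',)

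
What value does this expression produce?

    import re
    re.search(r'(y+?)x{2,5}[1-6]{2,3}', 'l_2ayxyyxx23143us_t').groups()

('yy',)

The pattern matches one or more of a literal 'y' (lazy) (captured); then 2 to 5 of the literal 'x', then 2 to 3 of a character in [1-6].
`re.search` tries every starting position until one works.
The match spans [6:13] → 'yyxx231'.
Captured: group 1 = 'yy'.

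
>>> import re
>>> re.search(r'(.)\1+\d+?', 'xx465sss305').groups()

('x',)

`\1` is not a pattern — it's the concrete string captured by group 1, re-applied verbatim.
`search` walks the string left to right and returns the first match it finds.
The match spans [0:3] → 'xx4'.
Captured: group 1 = 'x'.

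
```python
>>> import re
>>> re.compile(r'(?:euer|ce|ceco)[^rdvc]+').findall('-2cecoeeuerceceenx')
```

`findall` yields the raw match text (2 of them) because the pattern has no groups.

['cecoeeue', 'ceenx']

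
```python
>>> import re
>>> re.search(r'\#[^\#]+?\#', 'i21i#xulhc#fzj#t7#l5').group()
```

'#xulhc#'

`search` walks the string left to right and returns the first match it finds.
The match spans [4:11] → '#xulhc#'.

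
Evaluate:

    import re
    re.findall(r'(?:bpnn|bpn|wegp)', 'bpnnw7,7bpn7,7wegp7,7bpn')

Alternation tries branches left to right and keeps the first one that lets the overall match succeed at that position.
Scanning left to right: at [0:4] → 'bpnn'; at [8:11] → 'bpn'; at [14:18] → 'wegp'; at [21:24] → 'bpn'.
`findall` yields the raw match text (4 of them) because the pattern has no groups.

['bpnn', 'bpn', 'wegp', 'bpn']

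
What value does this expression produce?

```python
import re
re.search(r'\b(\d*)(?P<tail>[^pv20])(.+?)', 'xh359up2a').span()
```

(0, 2)

This matches a word boundary (`\b`, zero-width); then zero or more of a digit (captured); then any character except [pv20] (captured as 'tail'); then one or more of any character (lazy) (captured).
The match spans [0:2] → 'xh'.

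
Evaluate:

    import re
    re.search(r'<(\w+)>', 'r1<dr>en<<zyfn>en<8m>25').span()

(2, 6)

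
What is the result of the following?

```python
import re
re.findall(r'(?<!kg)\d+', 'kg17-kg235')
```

['7', '35']

The negative lookahead/lookbehind blocks any match where the forbidden context is present.
Scanning left to right: at [3:4] → '7'; at [8:10] → '35'.
Since nothing is captured, `findall` lists the 2 matched substrings directly.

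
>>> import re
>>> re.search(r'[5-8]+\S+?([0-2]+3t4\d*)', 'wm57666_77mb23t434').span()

The pattern matches one or more of a character in [5-8], then one or more of a non-whitespace character (lazy); then one or more of a character in [0-2], then the literal '3t4', then zero or more of a digit (captured).
The match spans [2:18] → '57666_77mb23t434'.

(2, 18)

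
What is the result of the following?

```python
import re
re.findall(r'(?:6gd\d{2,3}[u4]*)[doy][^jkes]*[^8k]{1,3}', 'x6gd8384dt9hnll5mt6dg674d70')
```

['6gd8384dt9hnll5mt6dg674d70']

The pattern matches the literal '6gd', then 2 to 3 of a digit, then zero or more of one of [u4] (non-capturing group); then one of [doy], then zero or more of any character except [jkes]; then 1 to 3 of any character except [8k].
`findall` yields the raw match text (1 of them) because the pattern has no groups.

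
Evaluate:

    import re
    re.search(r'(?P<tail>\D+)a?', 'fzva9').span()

(0, 4)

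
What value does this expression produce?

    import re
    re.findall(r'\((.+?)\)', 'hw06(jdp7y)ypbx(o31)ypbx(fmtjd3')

['jdp7y', 'o31']

Matches: at [4:11] match '(jdp7y)', group 1 = 'jdp7y'; at [15:20] match '(o31)', group 1 = 'o31'.
One capturing group, so `findall` returns just the captured substring from each match — 2 in all.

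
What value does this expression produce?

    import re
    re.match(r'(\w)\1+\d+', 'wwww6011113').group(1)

'w'

The match spans [0:11] → 'wwww6011113'.
Captured: group 1 = 'w'.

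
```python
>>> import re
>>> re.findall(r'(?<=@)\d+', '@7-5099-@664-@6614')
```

['7', '664', '6614']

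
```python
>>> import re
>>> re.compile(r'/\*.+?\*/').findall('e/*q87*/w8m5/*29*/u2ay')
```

The `?` after the quantifier makes it lazy — it takes as little as possible before letting the rest of the pattern try.
Matches: at [1:8] → '/*q87*/'; at [12:18] → '/*29*/'.
Since nothing is captured, `findall` lists the 2 matched substrings directly.

['/*q87*/', '/*29*/']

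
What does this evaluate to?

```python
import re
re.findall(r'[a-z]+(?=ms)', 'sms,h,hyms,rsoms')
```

The lookaround is zero-width — it requires the adjacent text to match without consuming it, so the asserted text isn't part of the match.
Walking the string: at [0:1] → 's'; at [6:8] → 'hy'; at [11:14] → 'rso'.
With no groups in the pattern, `findall` gives back each whole match — 3 here.

['s', 'hy', 'rso']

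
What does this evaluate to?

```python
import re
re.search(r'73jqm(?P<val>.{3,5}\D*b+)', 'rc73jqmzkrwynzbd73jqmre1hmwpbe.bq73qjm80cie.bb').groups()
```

The pattern matches the literal '73j', then the literal 'qm'; then 3 to 5 of any character, then zero or more of a non-digit, then one or more of a literal 'b' (captured as 'val').
`re.search` tries every starting position until one works.
The match spans [2:15] → '73jqmzkrwynzb'.
Captured: group 1 = 'zkrwynzb'.

('zkrwynzb',)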